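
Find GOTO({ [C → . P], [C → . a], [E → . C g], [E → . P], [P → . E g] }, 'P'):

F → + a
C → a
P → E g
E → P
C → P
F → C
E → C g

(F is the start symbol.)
GOTO(I, 'P') = CLOSURE({ [A → αX.β] : [A → α.Xβ] ∈ I, X = 'P' })

Items with dot before 'P', with the dot advanced:
  [C → . P] → [C → P .]
  [E → . P] → [E → P .]
Closure adds nothing (no advanced item has the dot before a non-terminal).

GOTO = { [C → P .], [E → P .] }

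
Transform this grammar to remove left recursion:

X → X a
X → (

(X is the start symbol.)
X → ( X'
X' → a X'
X' → ε

X is directly left-recursive. The standard transformation for
  A → A α₁ | ... | A α_m | β₁ | ... | β_n
is
  A  → β₁ A' | ... | β_n A'
  A' → α₁ A' | ... | α_m A' | ε

X → ( becomes X → ( X'
X → X a becomes X' → a X'
Add X' → ε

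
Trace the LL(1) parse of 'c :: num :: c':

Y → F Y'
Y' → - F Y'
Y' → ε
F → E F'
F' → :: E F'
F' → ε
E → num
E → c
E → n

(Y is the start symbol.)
LL(1) parsing maintains a stack (initially the start symbol over $) and the input. At each step: if the stack top is a terminal, match it against the current input token; if it is a non-terminal N, replace it with the RHS of M[N, lookahead] (the unique production whose predict set contains the lookahead).

Stack is shown with the top on the left.

Stack         Input            Action
-------------------------------------
Y $           c :: num :: c $  output Y → F Y'
F Y' $        c :: num :: c $  output F → E F'
E F' Y' $     c :: num :: c $  output E → c
c F' Y' $     c :: num :: c $  match 'c'
F' Y' $       :: num :: c $    output F' → :: E F'
:: E F' Y' $  :: num :: c $    match '::'
E F' Y' $     num :: c $       output E → num
num F' Y' $   num :: c $       match 'num'
F' Y' $       :: c $           output F' → :: E F'
:: E F' Y' $  :: c $           match '::'
E F' Y' $     c $              output E → c
c F' Y' $     c $              match 'c'
F' Y' $       $                output F' → ε
Y' $          $                output Y' → ε
$             $                accept

The string is accepted.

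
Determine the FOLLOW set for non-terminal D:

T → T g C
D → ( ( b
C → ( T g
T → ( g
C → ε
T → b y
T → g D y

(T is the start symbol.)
To compute FOLLOW(D), find every occurrence of D on a right-hand side N → α D β: add FIRST(β) \ {ε}, and if β is empty or nullable also add FOLLOW(N). Iterate to a fixed point.

In T → g D y: D is followed by y, add FIRST(y) \ {ε} = { 'y' }

Taking the union: FOLLOW(D) = { 'y' }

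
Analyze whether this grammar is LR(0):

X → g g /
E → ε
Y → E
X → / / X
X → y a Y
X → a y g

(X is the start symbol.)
Yes, the grammar is LR(0)

Augment with X' → X and build the canonical LR(0) collection (I0 = CLOSURE({[X' → . X]}), then GOTO on every symbol after a dot until no new states appear). It has 15 states:
  I0: { [X → . / / X], [X → . a y g], [X → . g g /], [X → . y a Y], [X' → . X] }  — shift
  I1: { [X → / . / X] }  — shift
  I2: { [X' → X .] }  — accept
  I3: { [X → a . y g] }  — shift
  I4: { [X → g . g /] }  — shift
  I5: { [X → y . a Y] }  — shift
  I6: { [E → .], [X → y a . Y], [Y → . E] }  — reduce
  I7: { [Y → E .] }  — reduce
  I8: { [X → y a Y .] }  — reduce
  I9: { [X → g g . /] }  — shift
  I10: { [X → g g / .] }  — reduce
  I11: { [X → a y . g] }  — shift
  I12: { [X → a y g .] }  — reduce
  I13: { [X → . / / X], [X → . a y g], [X → . g g /], [X → . y a Y], [X → / / . X] }  — shift
  I14: { [X → / / X .] }  — reduce

Every state is either a pure shift/goto state or contains exactly one complete item and nothing to shift — no conflicts. The grammar is LR(0).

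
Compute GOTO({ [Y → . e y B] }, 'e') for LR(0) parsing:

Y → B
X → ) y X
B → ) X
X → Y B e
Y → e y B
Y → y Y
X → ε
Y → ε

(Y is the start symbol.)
GOTO(I, 'e') = CLOSURE({ [A → αX.β] : [A → α.Xβ] ∈ I, X = 'e' })

Items with dot before 'e', with the dot advanced:
  [Y → . e y B] → [Y → e . y B]
Closure adds nothing (no advanced item has the dot before a non-terminal).

GOTO = { [Y → e . y B] }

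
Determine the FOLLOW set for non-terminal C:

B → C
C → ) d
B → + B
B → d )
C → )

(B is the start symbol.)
{ $ }

To compute FOLLOW(C), find every occurrence of C on a right-hand side N → α C β: add FIRST(β) \ {ε}, and if β is empty or nullable also add FOLLOW(N). Iterate to a fixed point.

In B → C: C is at the end, add FOLLOW(B)

The FOLLOW sets referred to above (computed the same way, to a fixed point):
  FOLLOW(B) = { $ }

Taking the union: FOLLOW(C) = { $ }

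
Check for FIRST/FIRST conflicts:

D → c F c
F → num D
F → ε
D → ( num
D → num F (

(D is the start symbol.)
A FIRST/FIRST conflict occurs when two productions N → α and N → β for the same non-terminal have FIRST(α) ∩ FIRST(β) ≠ ∅ (with ε ∈ FIRST of a nullable right-hand side, so two nullable alternatives also conflict).

Productions for D:
  D → c F c: FIRST = { 'c' }
  D → ( num: FIRST = { '(' }
  D → num F (: FIRST = { 'num' }
Productions for F:
  F → num D: FIRST = { 'num' }
  F → ε: FIRST = { ε }

All alternatives of each non-terminal have pairwise disjoint FIRST sets.

Answer: No FIRST/FIRST conflicts.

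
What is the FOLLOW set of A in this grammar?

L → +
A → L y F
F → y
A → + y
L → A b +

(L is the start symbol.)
In L → A b +: A is followed by b '+', add FIRST(b '+') \ {ε} = { 'b' }

Taking the union: FOLLOW(A) = { 'b' }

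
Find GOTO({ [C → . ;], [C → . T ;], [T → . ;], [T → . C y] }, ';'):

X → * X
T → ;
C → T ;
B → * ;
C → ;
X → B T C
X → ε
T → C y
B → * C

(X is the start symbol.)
{ [C → ; .], [T → ; .] }

GOTO(I, ';') = CLOSURE({ [A → αX.β] : [A → α.Xβ] ∈ I, X = ';' })

Items with dot before ';', with the dot advanced:
  [C → . ;] → [C → ; .]
  [T → . ;] → [T → ; .]
Closure adds nothing (no advanced item has the dot before a non-terminal).

GOTO = { [C → ; .], [T → ; .] }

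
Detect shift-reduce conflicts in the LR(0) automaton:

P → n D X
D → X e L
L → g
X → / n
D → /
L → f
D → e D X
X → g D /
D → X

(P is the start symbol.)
A shift-reduce conflict occurs when an LR(0) state has both:
  - a complete (reduce) item [A → α .] (dot at the end), and
  - a shift item [B → β . c γ] (dot before a terminal).

Augment with P' → P and build the canonical LR(0) collection (I0 = CLOSURE({[P' → . P]}), then GOTO on every symbol after a dot until no new states appear). It has 19 states:
  I0: { [P → . n D X], [P' → . P] }  — shift
  I1: { [P' → P .] }  — accept
  I2: { [D → . /], [D → . X e L], [D → . X], [D → . e D X], [P → n . D X], [X → . / n], [X → . g D /] }  — shift
  I3: { [D → / .], [X → / . n] }  — shift, reduce
  I4: { [P → n D . X], [X → . / n], [X → . g D /] }  — shift
  I5: { [D → X . e L], [D → X .] }  — shift, reduce
  I6: { [D → . /], [D → . X e L], [D → . X], [D → . e D X], [D → e . D X], [X → . / n], [X → . g D /] }  — shift
  I7: { [D → . /], [D → . X e L], [D → . X], [D → . e D X], [X → . / n], [X → . g D /], [X → g . D /] }  — shift
  I8: { [X → g D . /] }  — shift
  I9: { [X → g D / .] }  — reduce
  I10: { [D → e D . X], [X → . / n], [X → . g D /] }  — shift
  I11: { [X → / . n] }  — shift
  I12: { [D → e D X .] }  — reduce
  I13: { [X → / n .] }  — reduce
  I14: { [D → X e . L], [L → . f], [L → . g] }  — shift
  I15: { [D → X e L .] }  — reduce
  I16: { [L → f .] }  — reduce
  I17: { [L → g .] }  — reduce
  I18: { [P → n D X .] }  — reduce

I3 contains reduce item [D → / .] and shift item [X → / . n] — shift-reduce conflict.
I5 contains reduce item [D → X .] and shift item [D → X . e L] — shift-reduce conflict.

Answer: Yes — I3: [D → / .] vs [X → / . n]; I5: [D → X .] vs [D → X . e L]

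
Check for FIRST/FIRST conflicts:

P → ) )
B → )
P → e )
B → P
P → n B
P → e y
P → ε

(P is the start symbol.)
Yes. P → e ')' / P → e y on { 'e' }; B → ')' / B → P on { ')' }

A FIRST/FIRST conflict occurs when two productions N → α and N → β for the same non-terminal have FIRST(α) ∩ FIRST(β) ≠ ∅ (with ε ∈ FIRST of a nullable right-hand side, so two nullable alternatives also conflict).

FIRST sets of the non-terminals at (or reachable through a nullable prefix from) the front of some alternative:
  FIRST(P) = { ')', 'e', 'n', ε }

Productions for P:
  P → ) ): FIRST = { ')' }
  P → e ): FIRST = { 'e' }
  P → n B: FIRST = { 'n' }
  P → e y: FIRST = { 'e' }
  P → ε: FIRST = { ε }
Productions for B:
  B → ): FIRST = { ')' }
  B → P: FIRST = { ')', 'e', 'n', ε }

Conflict for P: P → e ) and P → e y
  Overlap: { 'e' }
Conflict for B: B → ) and B → P
  Overlap: { ')' }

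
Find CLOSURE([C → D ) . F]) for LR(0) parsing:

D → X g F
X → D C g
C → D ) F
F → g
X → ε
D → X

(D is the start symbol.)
{ [C → D ) . F], [F → . g] }

To compute CLOSURE, for each item [A → α.Bβ] where B is a non-terminal, add [B → .γ] for all productions B → γ; repeat for the newly added items until nothing changes.

Start with: [C → D ) . F]
  [C → D ) . F] has the dot before F: add [F → . g]
No further items can be added.

CLOSURE = { [C → D ) . F], [F → . g] }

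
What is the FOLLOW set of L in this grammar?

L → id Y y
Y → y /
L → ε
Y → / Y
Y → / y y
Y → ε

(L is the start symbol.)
{ $ }

To compute FOLLOW(L), find every occurrence of L on a right-hand side N → α L β: add FIRST(β) \ {ε}, and if β is empty or nullable also add FOLLOW(N). Iterate to a fixed point.

L is the start symbol, so $ ∈ FOLLOW(L).
L does not occur on any right-hand side.

Taking the union: FOLLOW(L) = { $ }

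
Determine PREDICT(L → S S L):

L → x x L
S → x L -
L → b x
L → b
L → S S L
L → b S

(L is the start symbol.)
{ 'x' }

PREDICT(L → S S L) = (FIRST(RHS) \ {ε}) ∪ (FOLLOW(L) if ε ∈ FIRST(RHS), i.e. RHS ⇒* ε)
FIRST(S) = { 'x' }
FIRST(S S L) = { 'x' }
ε ∉ FIRST(S S L), so FOLLOW(L) is not added.
PREDICT(L → S S L) = { 'x' }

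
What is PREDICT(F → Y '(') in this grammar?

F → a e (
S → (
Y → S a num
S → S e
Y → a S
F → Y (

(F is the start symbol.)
{ '(', 'a' }

PREDICT(F → Y '(') = (FIRST(RHS) \ {ε}) ∪ (FOLLOW(F) if ε ∈ FIRST(RHS), i.e. RHS ⇒* ε)
FIRST(Y) = { '(', 'a' }
FIRST(Y '(') = { '(', 'a' }
ε ∉ FIRST(Y '('), so FOLLOW(F) is not added.
PREDICT(F → Y '(') = { '(', 'a' }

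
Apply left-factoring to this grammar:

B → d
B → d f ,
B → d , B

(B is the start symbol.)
B → d B'
B' → ε
B' → f ,
B' → , B

Left-factoring transforms A → αβ₁ | αβ₂ into A → αA' and A' → β₁ | β₂
(α is the longest common prefix among the alternatives). Repeat until
no nonterminal has two alternatives with a common prefix.

Round 1: B has alternatives sharing prefix 'd'. Introduce B': B → d B'
  Add: B' → ε
  Add: B' → f ,
  Add: B' → , B

No remaining common prefixes — done.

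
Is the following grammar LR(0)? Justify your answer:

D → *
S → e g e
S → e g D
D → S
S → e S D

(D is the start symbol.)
No. Shift-reduce conflict between [S → e g e .] and [S → . e S D]

Augment with D' → D and build the canonical LR(0) collection (I0 = CLOSURE({[D' → . D]}), then GOTO on every symbol after a dot until no new states appear). It has 10 states:
  I0: { [D → . *], [D → . S], [D' → . D], [S → . e S D], [S → . e g D], [S → . e g e] }  — shift
  I1: { [D → * .] }  — reduce
  I2: { [D' → D .] }  — accept
  I3: { [D → S .] }  — reduce
  I4: { [S → . e S D], [S → . e g D], [S → . e g e], [S → e . S D], [S → e . g D], [S → e . g e] }  — shift
  I5: { [D → . *], [D → . S], [S → . e S D], [S → . e g D], [S → . e g e], [S → e S . D] }  — shift
  I6: { [D → . *], [D → . S], [S → . e S D], [S → . e g D], [S → . e g e], [S → e g . D], [S → e g . e] }  — shift
  I7: { [S → e g D .] }  — reduce
  I8: { [S → . e S D], [S → . e g D], [S → . e g e], [S → e . S D], [S → e . g D], [S → e . g e], [S → e g e .] }  — shift, reduce
  I9: { [S → e S D .] }  — reduce

Conflict in state I8:
  Shift-reduce conflict between [S → e g e .] and [S → . e S D]
So the grammar is NOT LR(0).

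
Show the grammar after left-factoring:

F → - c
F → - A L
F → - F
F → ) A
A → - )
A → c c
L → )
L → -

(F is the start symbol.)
Left-factoring transforms A → αβ₁ | αβ₂ into A → αA' and A' → β₁ | β₂
(α is the longest common prefix among the alternatives). Repeat until
no nonterminal has two alternatives with a common prefix.

Round 1: F has alternatives sharing prefix '-'. Introduce F': F → - F'
  Add: F' → c
  Add: F' → A L
  Add: F' → F

No remaining common prefixes — done.

Resulting grammar:
F → - F'
F' → c
F' → A L
F' → F
F → ) A
A → - )
A → c c
L → )
L → -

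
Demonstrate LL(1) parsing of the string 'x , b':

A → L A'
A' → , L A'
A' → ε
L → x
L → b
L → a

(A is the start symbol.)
Stack is shown with the top on the left.

Stack     Input    Action
-------------------------
A $       x , b $  output A → L A'
L A' $    x , b $  output L → x
x A' $    x , b $  match 'x'
A' $      , b $    output A' → , L A'
, L A' $  , b $    match ','
L A' $    b $      output L → b
b A' $    b $      match 'b'
A' $      $        output A' → ε
$         $        accept

The string is accepted.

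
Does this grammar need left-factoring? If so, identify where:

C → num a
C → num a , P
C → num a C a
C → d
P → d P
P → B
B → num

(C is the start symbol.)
Left-factoring is needed when two productions for the same non-terminal
share a common prefix on the right-hand side.

Productions for C:
  C → num a
  C → num a , P
  C → num a C a
  C → d
Productions for P:
  P → d P
  P → B

Found common prefix 'num a' in productions for C

Answer: Yes, C has productions with common prefix 'num a'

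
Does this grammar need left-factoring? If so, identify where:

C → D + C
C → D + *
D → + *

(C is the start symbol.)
Yes, C has productions with common prefix 'D +'

Left-factoring is needed when two productions for the same non-terminal
share a common prefix on the right-hand side.

Productions for C:
  C → D + C
  C → D + *

Found common prefix 'D +' in productions for C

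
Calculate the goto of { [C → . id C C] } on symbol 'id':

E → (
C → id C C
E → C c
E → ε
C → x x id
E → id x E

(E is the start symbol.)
{ [C → . id C C], [C → . x x id], [C → id . C C] }

GOTO(I, 'id') = CLOSURE({ [A → αX.β] : [A → α.Xβ] ∈ I, X = 'id' })

Items with dot before 'id', with the dot advanced:
  [C → . id C C] → [C → id . C C]
Closure of the advanced items:
  [C → id . C C] has the dot before C: add [C → . id C C], [C → . x x id]

GOTO = { [C → . id C C], [C → . x x id], [C → id . C C] }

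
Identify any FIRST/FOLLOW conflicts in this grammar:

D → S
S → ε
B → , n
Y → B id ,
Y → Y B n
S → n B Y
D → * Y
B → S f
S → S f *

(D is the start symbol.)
Yes. S → S f '*' with FOLLOW(S) on { 'f' }

Nullable non-terminals: D, S.
FIRST sets used below: FIRST(S) = { 'f', 'n', ε }

D: nullable alternative(s) D → S; FOLLOW(D) = { $ }
  D → S: FIRST \ {ε} = { 'f', 'n' } — this is the only nullable alternative, skip
  D → * Y: FIRST \ {ε} = { '*' } — disjoint from FOLLOW(D)

S: nullable alternative(s) S → ε; FOLLOW(S) = { $, 'f' }
  S → ε: FIRST \ {ε} = { } — this is the only nullable alternative, skip
  S → n B Y: FIRST \ {ε} = { 'n' } — disjoint from FOLLOW(S)
  S → S f *: FIRST \ {ε} = { 'f', 'n' } — overlaps FOLLOW(S) on { 'f' }: CONFLICT

B, Y have no nullable alternative, so no FIRST/FOLLOW check is needed there.

So the grammar has 1 FIRST/FOLLOW conflict (marked CONFLICT above).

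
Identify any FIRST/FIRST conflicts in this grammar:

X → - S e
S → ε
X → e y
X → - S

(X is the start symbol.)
Yes. X → '-' S e / X → '-' S on { '-' }

A FIRST/FIRST conflict occurs when two productions N → α and N → β for the same non-terminal have FIRST(α) ∩ FIRST(β) ≠ ∅ (with ε ∈ FIRST of a nullable right-hand side, so two nullable alternatives also conflict).

Productions for X:
  X → - S e: FIRST = { '-' }
  X → e y: FIRST = { 'e' }
  X → - S: FIRST = { '-' }
S has only one production, so no FIRST/FIRST conflict is possible there.

Conflict for X: X → - S e and X → - S
  Overlap: { '-' }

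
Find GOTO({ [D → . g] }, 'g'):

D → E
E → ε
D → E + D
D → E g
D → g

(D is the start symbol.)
GOTO(I, 'g') = CLOSURE({ [A → αX.β] : [A → α.Xβ] ∈ I, X = 'g' })

Items with dot before 'g', with the dot advanced:
  [D → . g] → [D → g .]
Closure adds nothing (no advanced item has the dot before a non-terminal).

GOTO = { [D → g .] }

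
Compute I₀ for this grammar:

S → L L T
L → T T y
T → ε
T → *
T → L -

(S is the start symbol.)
{ [L → . T T y], [S → . L L T], [S' → . S], [T → . *], [T → . L -], [T → .] }

First, augment the grammar with S' → S
I₀ = CLOSURE({ [S' → . S] }):
  [S' → . S] has the dot before S: add [S → . L L T]
  [S → . L L T] has the dot before L: add [L → . T T y]
  [L → . T T y] has the dot before T: add [T → .], [T → . *], [T → . L -]
No further items can be added.

I₀ = { [L → . T T y], [S → . L L T], [S' → . S], [T → . *], [T → . L -], [T → .] }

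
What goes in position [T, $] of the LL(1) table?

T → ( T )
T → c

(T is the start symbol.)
Empty (error entry)

To find M[T, $], we find productions for T where $ is in the predict set (PREDICT(N → α) = (FIRST(α) \ {ε}) ∪ (FOLLOW(N) if α ⇒* ε)).

T → ( T ): PREDICT = { '(' }
T → c: PREDICT = { 'c' }

M[T, $] is empty (no production applies)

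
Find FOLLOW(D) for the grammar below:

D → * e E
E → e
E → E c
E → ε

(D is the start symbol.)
To compute FOLLOW(D), find every occurrence of D on a right-hand side N → α D β: add FIRST(β) \ {ε}, and if β is empty or nullable also add FOLLOW(N). Iterate to a fixed point.

D is the start symbol, so $ ∈ FOLLOW(D).
D does not occur on any right-hand side.

Taking the union: FOLLOW(D) = { $ }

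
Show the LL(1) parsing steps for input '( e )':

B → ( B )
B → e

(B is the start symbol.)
Stack is shown with the top on the left.

Stack    Input    Action
------------------------
B $      ( e ) $  output B → ( B )
( B ) $  ( e ) $  match '('
B ) $    e ) $    output B → e
e ) $    e ) $    match 'e'
) $      ) $      match ')'
$        $        accept

The string is accepted.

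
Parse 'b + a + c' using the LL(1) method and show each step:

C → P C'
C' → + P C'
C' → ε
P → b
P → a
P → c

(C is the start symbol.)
LL(1) parsing maintains a stack (initially the start symbol over $) and the input. At each step: if the stack top is a terminal, match it against the current input token; if it is a non-terminal N, replace it with the RHS of M[N, lookahead] (the unique production whose predict set contains the lookahead).

Stack is shown with the top on the left.

Stack     Input        Action
-----------------------------
C $       b + a + c $  output C → P C'
P C' $    b + a + c $  output P → b
b C' $    b + a + c $  match 'b'
C' $      + a + c $    output C' → + P C'
+ P C' $  + a + c $    match '+'
P C' $    a + c $      output P → a
a C' $    a + c $      match 'a'
C' $      + c $        output C' → + P C'
+ P C' $  + c $        match '+'
P C' $    c $          output P → c
c C' $    c $          match 'c'
C' $      $            output C' → ε
$         $            accept

The string is accepted.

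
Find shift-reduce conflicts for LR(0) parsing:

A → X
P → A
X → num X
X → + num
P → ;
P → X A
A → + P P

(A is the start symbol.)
A shift-reduce conflict occurs when an LR(0) state has both:
  - a complete (reduce) item [A → α .] (dot at the end), and
  - a shift item [B → β . c γ] (dot before a terminal).

Augment with A' → A and build the canonical LR(0) collection (I0 = CLOSURE({[A' → . A]}), then GOTO on every symbol after a dot until no new states appear). It has 15 states:
  I0: { [A → . + P P], [A → . X], [A' → . A], [X → . + num], [X → . num X] }  — shift
  I1: { [A → + . P P], [A → . + P P], [A → . X], [P → . ;], [P → . A], [P → . X A], [X → + . num], [X → . + num], [X → . num X] }  — shift
  I2: { [A' → A .] }  — accept
  I3: { [A → X .] }  — reduce
  I4: { [X → . + num], [X → . num X], [X → num . X] }  — shift
  I5: { [X → + . num] }  — shift
  I6: { [X → num X .] }  — reduce
  I7: { [X → + num .] }  — reduce
  I8: { [P → ; .] }  — reduce
  I9: { [P → A .] }  — reduce
  I10: { [A → + P . P], [A → . + P P], [A → . X], [P → . ;], [P → . A], [P → . X A], [X → . + num], [X → . num X] }  — shift
  I11: { [A → . + P P], [A → . X], [A → X .], [P → X . A], [X → . + num], [X → . num X] }  — shift, reduce
  I12: { [X → + num .], [X → . + num], [X → . num X], [X → num . X] }  — shift, reduce
  I13: { [P → X A .] }  — reduce
  I14: { [A → + P P .] }  — reduce

I11 contains reduce item [A → X .] and shift items [A → . + P P], [X → . + num], [X → . num X] — shift-reduce conflict.
I12 contains reduce item [X → + num .] and shift items [X → . + num], [X → . num X] — shift-reduce conflict.

Answer: Yes — I11: [A → X .] vs [A → . + P P]; I12: [X → + num .] vs [X → . + num]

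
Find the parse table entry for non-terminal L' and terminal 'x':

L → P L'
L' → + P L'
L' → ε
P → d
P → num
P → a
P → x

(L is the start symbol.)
Empty (error entry)

To find M[L', 'x'], we find productions for L' where 'x' is in the predict set (PREDICT(N → α) = (FIRST(α) \ {ε}) ∪ (FOLLOW(N) if α ⇒* ε)).

Relevant sets:
  FOLLOW(L') = { $ }

L' → + P L': PREDICT = { '+' }
L' → ε: PREDICT = { $ }

M[L', 'x'] is empty (no production applies)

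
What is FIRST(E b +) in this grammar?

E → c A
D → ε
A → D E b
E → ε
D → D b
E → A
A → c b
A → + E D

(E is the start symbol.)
FIRST sets of the non-terminals involved (from the grammar, by fixed-point iteration):
  FIRST(E) = { '+', 'b', 'c', ε }

To compute FIRST(E b +), process the symbols left to right:
Symbol E is a non-terminal. Add FIRST(E) \ {ε} = { '+', 'b', 'c' }
E is nullable (ε ∈ FIRST(E)), continue to the next symbol.
Symbol b is a terminal. Add 'b' and stop.
FIRST(E b +) = { '+', 'b', 'c' }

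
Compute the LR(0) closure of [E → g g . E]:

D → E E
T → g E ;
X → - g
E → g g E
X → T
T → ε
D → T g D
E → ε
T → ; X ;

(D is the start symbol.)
To compute CLOSURE, for each item [A → α.Bβ] where B is a non-terminal, add [B → .γ] for all productions B → γ; repeat for the newly added items until nothing changes.

Start with: [E → g g . E]
  [E → g g . E] has the dot before E: add [E → . g g E], [E → .]
No further items can be added.

CLOSURE = { [E → . g g E], [E → .], [E → g g . E] }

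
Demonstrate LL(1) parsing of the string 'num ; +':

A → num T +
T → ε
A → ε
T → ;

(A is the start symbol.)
Stack is shown with the top on the left.

Stack      Input      Action
----------------------------
A $        num ; + $  output A → num T +
num T + $  num ; + $  match 'num'
T + $      ; + $      output T → ;
; + $      ; + $      match ';'
+ $        + $        match '+'
$          $          accept

The string is accepted.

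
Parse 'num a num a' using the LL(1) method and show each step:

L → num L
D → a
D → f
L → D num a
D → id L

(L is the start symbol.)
Stack is shown with the top on the left.

Stack      Input          Action
--------------------------------
L $        num a num a $  output L → num L
num L $    num a num a $  match 'num'
L $        a num a $      output L → D num a
D num a $  a num a $      output D → a
a num a $  a num a $      match 'a'
num a $    num a $        match 'num'
a $        a $            match 'a'
$          $              accept

The string is accepted.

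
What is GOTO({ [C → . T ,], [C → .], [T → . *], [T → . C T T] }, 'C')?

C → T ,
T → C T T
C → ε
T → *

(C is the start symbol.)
GOTO(I, 'C') = CLOSURE({ [A → αX.β] : [A → α.Xβ] ∈ I, X = 'C' })

Items with dot before 'C', with the dot advanced:
  [T → . C T T] → [T → C . T T]
Closure of the advanced items:
  [T → C . T T] has the dot before T: add [T → . C T T], [T → . *]
  [T → . C T T] has the dot before C: add [C → . T ,], [C → .]

GOTO = { [C → . T ,], [C → .], [T → . *], [T → . C T T], [T → C . T T] }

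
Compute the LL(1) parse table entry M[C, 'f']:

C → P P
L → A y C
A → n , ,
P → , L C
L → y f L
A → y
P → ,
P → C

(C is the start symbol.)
To find M[C, 'f'], we find productions for C where 'f' is in the predict set (PREDICT(N → α) = (FIRST(α) \ {ε}) ∪ (FOLLOW(N) if α ⇒* ε)).

Relevant sets:
  FIRST(P) = { ',' }

C → P P: PREDICT = { ',' }

M[C, 'f'] is empty (no production applies)

Answer: Empty (error entry)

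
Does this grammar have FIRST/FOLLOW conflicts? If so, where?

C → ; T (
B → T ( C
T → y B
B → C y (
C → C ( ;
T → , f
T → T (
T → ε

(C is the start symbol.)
Yes. T → T '(' with FOLLOW(T) on { '(' }

Nullable non-terminals: T.
FIRST sets used below: FIRST(T) = { '(', ',', 'y', ε }

T: nullable alternative(s) T → ε; FOLLOW(T) = { '(' }
  T → y B: FIRST \ {ε} = { 'y' } — disjoint from FOLLOW(T)
  T → , f: FIRST \ {ε} = { ',' } — disjoint from FOLLOW(T)
  T → T (: FIRST \ {ε} = { '(', ',', 'y' } — overlaps FOLLOW(T) on { '(' }: CONFLICT
  T → ε: FIRST \ {ε} = { } — this is the only nullable alternative, skip

B, C have no nullable alternative, so no FIRST/FOLLOW check is needed there.

So the grammar has 1 FIRST/FOLLOW conflict (marked CONFLICT above).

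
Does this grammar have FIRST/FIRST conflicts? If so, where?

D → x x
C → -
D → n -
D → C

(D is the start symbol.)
No FIRST/FIRST conflicts.

A FIRST/FIRST conflict occurs when two productions N → α and N → β for the same non-terminal have FIRST(α) ∩ FIRST(β) ≠ ∅ (with ε ∈ FIRST of a nullable right-hand side, so two nullable alternatives also conflict).

FIRST sets of the non-terminals at (or reachable through a nullable prefix from) the front of some alternative:
  FIRST(C) = { '-' }

Productions for D:
  D → x x: FIRST = { 'x' }
  D → n -: FIRST = { 'n' }
  D → C: FIRST = { '-' }
C has only one production, so no FIRST/FIRST conflict is possible there.

All alternatives of each non-terminal have pairwise disjoint FIRST sets.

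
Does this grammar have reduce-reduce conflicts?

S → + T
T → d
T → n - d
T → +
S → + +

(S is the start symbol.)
A reduce-reduce conflict occurs when an LR(0) state has two complete items [A → α .] and [B → β .] — both call for a reduction, and with no lookahead the parser cannot choose between them.

Augment with S' → S and build the canonical LR(0) collection (I0 = CLOSURE({[S' → . S]}), then GOTO on every symbol after a dot until no new states appear). It has 9 states:
  I0: { [S → . + +], [S → . + T], [S' → . S] }  — shift
  I1: { [S → + . +], [S → + . T], [T → . +], [T → . d], [T → . n - d] }  — shift
  I2: { [S' → S .] }  — accept
  I3: { [S → + + .], [T → + .] }  — 2 reduces
  I4: { [S → + T .] }  — reduce
  I5: { [T → d .] }  — reduce
  I6: { [T → n . - d] }  — shift
  I7: { [T → n - . d] }  — shift
  I8: { [T → n - d .] }  — reduce

I3 contains complete items [S → + + .], [T → + .] — reduce-reduce conflict.

Answer: Yes — I3: [S → + + .] vs [T → + .]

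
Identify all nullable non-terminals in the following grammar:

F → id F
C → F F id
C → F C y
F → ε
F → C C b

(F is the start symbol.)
{ 'F' }

ε-productions: F → ε
So F is immediately nullable.
No further non-terminal can be added: every production for the remaining non-terminals contains a terminal or a non-nullable non-terminal.
Nullable = { 'F' }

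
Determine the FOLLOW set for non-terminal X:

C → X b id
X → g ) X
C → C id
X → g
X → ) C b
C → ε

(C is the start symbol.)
In C → X b id: X is followed by b id, add FIRST(b id) \ {ε} = { 'b' }
In X → g ) X: X is at the end; this adds FOLLOW(X) to itself — nothing new

Taking the union: FOLLOW(X) = { 'b' }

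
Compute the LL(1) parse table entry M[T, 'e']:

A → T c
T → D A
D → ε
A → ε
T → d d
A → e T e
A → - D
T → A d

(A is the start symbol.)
T → D A, T → A d

To find M[T, 'e'], we find productions for T where 'e' is in the predict set (PREDICT(N → α) = (FIRST(α) \ {ε}) ∪ (FOLLOW(N) if α ⇒* ε)).

Relevant sets:
  FIRST(D) = { ε }
  FIRST(A) = { '-', 'c', 'd', 'e', ε }
  FOLLOW(T) = { 'c', 'e' }

T → D A: PREDICT = { '-', 'c', 'd', 'e' }
  'e' is in predict set, so this production goes in M[T, 'e']
T → d d: PREDICT = { 'd' }
T → A d: PREDICT = { '-', 'c', 'd', 'e' }
  'e' is in predict set, so this production goes in M[T, 'e']

M[T, 'e'] = T → D A, T → A d  (a multiply-defined cell — the grammar is not LL(1))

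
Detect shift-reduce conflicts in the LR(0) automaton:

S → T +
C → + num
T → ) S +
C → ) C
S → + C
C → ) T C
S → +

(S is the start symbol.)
Yes — I2: [S → + .] vs [C → . ) C]; I14: [S → + .] vs [C → . ) C]; I17: [S → T + .] vs [C → + . num]

A shift-reduce conflict occurs when an LR(0) state has both:
  - a complete (reduce) item [A → α .] (dot at the end), and
  - a shift item [B → β . c γ] (dot before a terminal).

Augment with S' → S and build the canonical LR(0) collection (I0 = CLOSURE({[S' → . S]}), then GOTO on every symbol after a dot until no new states appear). It has 19 states:
  I0: { [S → . + C], [S → . +], [S → . T +], [S' → . S], [T → . ) S +] }  — shift
  I1: { [S → . + C], [S → . +], [S → . T +], [T → ) . S +], [T → . ) S +] }  — shift
  I2: { [C → . ) C], [C → . ) T C], [C → . + num], [S → + . C], [S → + .] }  — shift, reduce
  I3: { [S' → S .] }  — accept
  I4: { [S → T . +] }  — shift
  I5: { [S → T + .] }  — reduce
  I6: { [C → ) . C], [C → ) . T C], [C → . ) C], [C → . ) T C], [C → . + num], [T → . ) S +] }  — shift
  I7: { [C → + . num] }  — shift
  I8: { [S → + C .] }  — reduce
  I9: { [C → + num .] }  — reduce
  I10: { [C → ) . C], [C → ) . T C], [C → . ) C], [C → . ) T C], [C → . + num], [S → . + C], [S → . +], [S → . T +], [T → ) . S +], [T → . ) S +] }  — shift
  I11: { [C → ) C .] }  — reduce
  I12: { [C → ) T . C], [C → . ) C], [C → . ) T C], [C → . + num] }  — shift
  I13: { [C → ) T C .] }  — reduce
  I14: { [C → + . num], [C → . ) C], [C → . ) T C], [C → . + num], [S → + . C], [S → + .] }  — shift, reduce
  I15: { [T → ) S . +] }  — shift
  I16: { [C → ) T . C], [C → . ) C], [C → . ) T C], [C → . + num], [S → T . +] }  — shift
  I17: { [C → + . num], [S → T + .] }  — shift, reduce
  I18: { [T → ) S + .] }  — reduce

I2 contains reduce item [S → + .] and shift items [C → . ) C], [C → . ) T C], [C → . + num] — shift-reduce conflict.
I14 contains reduce item [S → + .] and shift items [C → . ) C], [C → . ) T C], [C → . + num], [C → + . num] — shift-reduce conflict.
I17 contains reduce item [S → T + .] and shift item [C → + . num] — shift-reduce conflict.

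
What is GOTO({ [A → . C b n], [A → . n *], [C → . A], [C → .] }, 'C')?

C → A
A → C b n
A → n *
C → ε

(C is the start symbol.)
{ [A → C . b n] }

GOTO(I, 'C') = CLOSURE({ [A → αX.β] : [A → α.Xβ] ∈ I, X = 'C' })

Items with dot before 'C', with the dot advanced:
  [A → . C b n] → [A → C . b n]
Closure adds nothing (no advanced item has the dot before a non-terminal).

GOTO = { [A → C . b n] }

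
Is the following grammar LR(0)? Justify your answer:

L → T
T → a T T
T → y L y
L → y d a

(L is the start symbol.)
Yes, the grammar is LR(0)

Augment with L' → L and build the canonical LR(0) collection (I0 = CLOSURE({[L' → . L]}), then GOTO on every symbol after a dot until no new states appear). It has 12 states:
  I0: { [L → . T], [L → . y d a], [L' → . L], [T → . a T T], [T → . y L y] }  — shift
  I1: { [L' → L .] }  — accept
  I2: { [L → T .] }  — reduce
  I3: { [T → . a T T], [T → . y L y], [T → a . T T] }  — shift
  I4: { [L → . T], [L → . y d a], [L → y . d a], [T → . a T T], [T → . y L y], [T → y . L y] }  — shift
  I5: { [T → y L . y] }  — shift
  I6: { [L → y d . a] }  — shift
  I7: { [L → y d a .] }  — reduce
  I8: { [T → y L y .] }  — reduce
  I9: { [T → . a T T], [T → . y L y], [T → a T . T] }  — shift
  I10: { [L → . T], [L → . y d a], [T → . a T T], [T → . y L y], [T → y . L y] }  — shift
  I11: { [T → a T T .] }  — reduce

Every state is either a pure shift/goto state or contains exactly one complete item and nothing to shift — no conflicts. The grammar is LR(0).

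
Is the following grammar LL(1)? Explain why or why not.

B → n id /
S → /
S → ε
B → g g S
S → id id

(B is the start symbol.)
Relevant sets:
  FOLLOW(S) = { $ }

For B:
  PREDICT(B → n id '/') = { 'n' }
  PREDICT(B → g g S) = { 'g' }
For S:
  PREDICT(S → '/') = { '/' }
  PREDICT(S → ε) = { $ }
  PREDICT(S → id id) = { 'id' }

All predict sets are disjoint. The grammar IS LL(1).

Answer: Yes, the grammar is LL(1).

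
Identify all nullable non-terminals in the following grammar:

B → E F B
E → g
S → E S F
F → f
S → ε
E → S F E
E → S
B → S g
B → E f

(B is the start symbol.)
A non-terminal is nullable if it can derive ε (the empty string): either it has an ε-production, or it has a production whose right-hand side consists entirely of nullable non-terminals.

ε-productions: S → ε
So S is immediately nullable.
E → S: every symbol on the right is nullable, so E is nullable too.
No further non-terminal can be added: every production for the remaining non-terminals contains a terminal or a non-nullable non-terminal.
Nullable = { 'E', 'S' }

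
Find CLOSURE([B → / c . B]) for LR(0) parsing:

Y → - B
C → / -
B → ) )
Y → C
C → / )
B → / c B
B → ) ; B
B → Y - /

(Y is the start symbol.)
To compute CLOSURE, for each item [A → α.Bβ] where B is a non-terminal, add [B → .γ] for all productions B → γ; repeat for the newly added items until nothing changes.

Start with: [B → / c . B]
  [B → / c . B] has the dot before B: add [B → . ) )], [B → . / c B], [B → . ) ; B], [B → . Y - /]
  [B → . Y - /] has the dot before Y: add [Y → . - B], [Y → . C]
  [Y → . C] has the dot before C: add [C → . / -], [C → . / )]
No further items can be added.

CLOSURE = { [B → . ) )], [B → . ) ; B], [B → . / c B], [B → . Y - /], [B → / c . B], [C → . / )], [C → . / -], [Y → . - B], [Y → . C] }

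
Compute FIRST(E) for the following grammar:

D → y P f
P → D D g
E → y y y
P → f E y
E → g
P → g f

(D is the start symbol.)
To compute FIRST(E), examine every production with E on the left-hand side, reading each right-hand side left to right until a non-nullable symbol is reached.

From E → y y y:
  - y is a terminal: add 'y' and stop
From E → g:
  - g is a terminal: add 'g' and stop

Collecting: FIRST(E) = { 'g', 'y' }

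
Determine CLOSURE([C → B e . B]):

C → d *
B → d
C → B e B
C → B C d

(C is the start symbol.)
Start with: [C → B e . B]
  [C → B e . B] has the dot before B: add [B → . d]
No further items can be added.

CLOSURE = { [B → . d], [C → B e . B] }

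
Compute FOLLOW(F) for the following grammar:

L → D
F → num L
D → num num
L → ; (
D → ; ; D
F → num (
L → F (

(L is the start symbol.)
To compute FOLLOW(F), find every occurrence of F on a right-hand side N → α F β: add FIRST(β) \ {ε}, and if β is empty or nullable also add FOLLOW(N). Iterate to a fixed point.

In L → F (: F is followed by '(', add FIRST('(') \ {ε} = { '(' }

Taking the union: FOLLOW(F) = { '(' }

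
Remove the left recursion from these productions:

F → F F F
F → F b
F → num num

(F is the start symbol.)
F is directly left-recursive. The standard transformation for
  A → A α₁ | ... | A α_m | β₁ | ... | β_n
is
  A  → β₁ A' | ... | β_n A'
  A' → α₁ A' | ... | α_m A' | ε

F → num num becomes F → num num F'
F → F F F becomes F' → F F F'
F → F b becomes F' → b F'
Add F' → ε

Resulting grammar:
F → num num F'
F' → F F F'
F' → b F'
F' → ε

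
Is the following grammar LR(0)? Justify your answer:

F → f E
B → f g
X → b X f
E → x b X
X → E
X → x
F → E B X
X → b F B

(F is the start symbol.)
No. Shift-reduce conflict between [X → x .] and [E → x . b X]

A grammar is LR(0) if no state in the canonical LR(0) collection has:
  - both a shift item (dot before a terminal) and a complete item (shift-reduce conflict), or
  - two or more complete items (reduce-reduce conflict; the accept item [F' → F .] counts as a complete item here).

Augment with F' → F and build the canonical LR(0) collection (I0 = CLOSURE({[F' → . F]}), then GOTO on every symbol after a dot until no new states appear). It has 20 states:
  I0: { [E → . x b X], [F → . E B X], [F → . f E], [F' → . F] }  — shift
  I1: { [B → . f g], [F → E . B X] }  — shift
  I2: { [F' → F .] }  — accept
  I3: { [E → . x b X], [F → f . E] }  — shift
  I4: { [E → x . b X] }  — shift
  I5: { [E → . x b X], [E → x b . X], [X → . E], [X → . b F B], [X → . b X f], [X → . x] }  — shift
  I6: { [X → E .] }  — reduce
  I7: { [E → x b X .] }  — reduce
  I8: { [E → . x b X], [F → . E B X], [F → . f E], [X → . E], [X → . b F B], [X → . b X f], [X → . x], [X → b . F B], [X → b . X f] }  — shift
  I9: { [E → x . b X], [X → x .] }  — shift, reduce
  I10: { [B → . f g], [F → E . B X], [X → E .] }  — shift, reduce
  I11: { [B → . f g], [X → b F . B] }  — shift
  I12: { [X → b X . f] }  — shift
  I13: { [X → b X f .] }  — reduce
  I14: { [X → b F B .] }  — reduce
  I15: { [B → f . g] }  — shift
  I16: { [B → f g .] }  — reduce
  I17: { [E → . x b X], [F → E B . X], [X → . E], [X → . b F B], [X → . b X f], [X → . x] }  — shift
  I18: { [F → E B X .] }  — reduce
  I19: { [F → f E .] }  — reduce

Conflict in state I9:
  Shift-reduce conflict between [X → x .] and [E → x . b X]
So the grammar is NOT LR(0).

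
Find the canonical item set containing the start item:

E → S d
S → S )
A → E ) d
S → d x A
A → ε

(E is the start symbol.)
First, augment the grammar with E' → E
I₀ = CLOSURE({ [E' → . E] }):
  [E' → . E] has the dot before E: add [E → . S d]
  [E → . S d] has the dot before S: add [S → . S )], [S → . d x A]
No further items can be added.

I₀ = { [E → . S d], [E' → . E], [S → . S )], [S → . d x A] }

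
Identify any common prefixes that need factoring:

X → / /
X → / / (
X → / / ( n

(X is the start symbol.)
Left-factoring is needed when two productions for the same non-terminal
share a common prefix on the right-hand side.

Productions for X:
  X → / /
  X → / / (
  X → / / ( n

Found common prefix '/ /' in productions for X

Answer: Yes, X has productions with common prefix '/ /'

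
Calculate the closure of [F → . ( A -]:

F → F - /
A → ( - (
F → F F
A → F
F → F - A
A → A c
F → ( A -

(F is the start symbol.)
{ [F → . ( A -] }

Start with: [F → . ( A -]
The dot precedes the terminal '(', so nothing is added.

CLOSURE = { [F → . ( A -] }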